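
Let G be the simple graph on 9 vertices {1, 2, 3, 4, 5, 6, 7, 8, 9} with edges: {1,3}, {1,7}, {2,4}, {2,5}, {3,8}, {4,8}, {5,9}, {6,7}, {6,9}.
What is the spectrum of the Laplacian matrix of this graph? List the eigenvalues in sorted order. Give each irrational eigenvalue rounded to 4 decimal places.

Reading degrees in the order [1, 2, 3, 4, 5, 6, 7, 8, 9] gives [2, 2, 2, 2, 2, 2, 2, 2, 2]; set D = diag(2, 2, 2, 2, 2, 2, 2, 2, 2) and form L = D - A. The multiplicity of 0 as a Laplacian eigenvalue equals the number of connected components. The single zero eigenvalue shows the graph is connected.

[0, 0.4679, 0.4679, 1.6527, 1.6527, 3, 3, 3.8794, 3.8794]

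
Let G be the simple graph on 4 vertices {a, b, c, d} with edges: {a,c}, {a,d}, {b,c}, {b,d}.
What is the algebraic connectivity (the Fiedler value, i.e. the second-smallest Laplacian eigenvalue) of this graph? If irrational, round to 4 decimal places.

2

With the vertex order [a, b, c, d], the degrees are [2, 2, 2, 2], giving D = diag(2, 2, 2, 2) and L = D - A. Computing the eigenvalues of L and sorting gives [0, 2, 2, 4]. The Fiedler value lambda_2 = 2 is strictly positive, so the graph is connected. The largest eigenvalue, 4, is at most the vertex count 4. The eigenvalues sum to 8, which equals trace(L) = 2|E|.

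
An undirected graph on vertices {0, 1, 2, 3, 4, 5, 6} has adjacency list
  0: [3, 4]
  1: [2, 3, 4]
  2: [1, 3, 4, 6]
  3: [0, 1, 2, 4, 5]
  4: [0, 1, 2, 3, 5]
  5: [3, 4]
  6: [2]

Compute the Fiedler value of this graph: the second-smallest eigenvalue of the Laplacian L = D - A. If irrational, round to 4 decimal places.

0.8395

Reading degrees in the order [0, 1, 2, 3, 4, 5, 6] gives [2, 3, 4, 5, 5, 2, 1]; set D = diag(2, 3, 4, 5, 5, 2, 1) and form L = D - A. The smallest Laplacian eigenvalue is always 0. The next one, lambda_2 = 0.8395, measures how hard the graph is to disconnect: larger values mean better connectivity. There is one zero in the spectrum, matching the 1 component.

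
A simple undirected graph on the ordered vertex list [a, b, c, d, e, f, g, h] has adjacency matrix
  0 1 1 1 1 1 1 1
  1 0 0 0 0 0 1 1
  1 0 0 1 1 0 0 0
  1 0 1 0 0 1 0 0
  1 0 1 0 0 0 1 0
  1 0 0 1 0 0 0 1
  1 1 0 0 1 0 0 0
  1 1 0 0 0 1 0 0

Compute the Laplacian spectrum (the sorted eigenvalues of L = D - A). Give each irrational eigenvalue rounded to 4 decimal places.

Each diagonal entry of L is the vertex degree and each off-diagonal entry is -1 where an edge is present, 0 otherwise; in the order [a, b, c, d, e, f, g, h] the diagonal is [7, 3, 3, 3, 3, 3, 3, 3]. Diagonalising L (or applying a numerical eigensolver to the 8x8 matrix) gives the spectrum above. The eigenvalues sum to 28, which equals trace(L) = 2|E|.

[0, 1.7530, 1.7530, 3.4450, 3.4450, 4.8019, 4.8019, 8]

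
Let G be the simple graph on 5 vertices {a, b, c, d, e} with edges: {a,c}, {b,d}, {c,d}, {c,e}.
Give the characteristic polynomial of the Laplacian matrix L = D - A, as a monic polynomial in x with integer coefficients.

x^5 - 8x^4 + 20x^3 - 18x^2 + 5x

Each diagonal entry of L is the vertex degree and each off-diagonal entry is -1 where an edge is present, 0 otherwise; in the order [a, b, c, d, e] the diagonal is [1, 1, 3, 2, 1]. L has integer entries, so p(x) = det(xI - L) has integer coefficients. Expanding the determinant yields x^5 - 8x^4 + 20x^3 - 18x^2 + 5x. Since p(0) = det(-L) = 0, x divides p(x). The eigenvalues sum to 8, which equals trace(L) = 2|E|.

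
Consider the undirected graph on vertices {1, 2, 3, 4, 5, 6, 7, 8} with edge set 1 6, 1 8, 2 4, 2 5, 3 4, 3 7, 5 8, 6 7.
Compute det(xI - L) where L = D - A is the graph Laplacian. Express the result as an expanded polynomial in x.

x^8 - 16x^7 + 104x^6 - 352x^5 + 660x^4 - 672x^3 + 336x^2 - 64x

Reading degrees in the order [1, 2, 3, 4, 5, 6, 7, 8] gives [2, 2, 2, 2, 2, 2, 2, 2]; set D = diag(2, 2, 2, 2, 2, 2, 2, 2) and form L = D - A. Computing det(xI - L) by cofactor expansion (or equivalently via sum-over-permutations) gives x^8 - 16x^7 + 104x^6 - 352x^5 + 660x^4 - 672x^3 + 336x^2 - 64x. The constant term is 0 because L is singular (the all-ones vector lies in its kernel). There is one zero in the spectrum, matching the 1 component.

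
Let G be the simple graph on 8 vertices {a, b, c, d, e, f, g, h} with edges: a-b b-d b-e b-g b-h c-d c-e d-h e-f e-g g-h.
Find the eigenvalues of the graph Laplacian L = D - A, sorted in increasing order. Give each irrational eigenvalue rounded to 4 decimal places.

Reading degrees in the order [a, b, c, d, e, f, g, h] gives [1, 5, 2, 3, 4, 1, 3, 3]; set D = diag(1, 5, 2, 3, 4, 1, 3, 3) and form L = D - A. Diagonalising L (or applying a numerical eigensolver to the 8x8 matrix) gives the spectrum above. The single zero eigenvalue shows the graph is connected. By the matrix-tree theorem the graph has (1/8) * product of the nonzero eigenvalues = 66 spanning trees.

[0, 0.7406, 1.0380, 1.7958, 2.8081, 4.3546, 4.9697, 6.2931]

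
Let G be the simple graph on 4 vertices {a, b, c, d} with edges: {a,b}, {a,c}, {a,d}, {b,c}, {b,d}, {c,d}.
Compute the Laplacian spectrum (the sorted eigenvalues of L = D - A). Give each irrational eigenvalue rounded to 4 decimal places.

[0, 4, 4, 4]

Reading degrees in the order [a, b, c, d] gives [3, 3, 3, 3]; set D = diag(3, 3, 3, 3) and form L = D - A. L is symmetric positive semidefinite, so every eigenvalue is real and nonnegative. The single zero eigenvalue shows the graph is connected. There is one zero in the spectrum, matching the 1 component. The largest eigenvalue, 4, is at most the vertex count 4.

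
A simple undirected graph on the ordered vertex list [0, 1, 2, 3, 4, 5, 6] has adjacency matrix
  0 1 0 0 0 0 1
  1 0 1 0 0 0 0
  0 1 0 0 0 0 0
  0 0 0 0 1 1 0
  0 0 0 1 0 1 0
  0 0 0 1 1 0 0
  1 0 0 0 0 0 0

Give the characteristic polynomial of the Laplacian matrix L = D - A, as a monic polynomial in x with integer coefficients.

x^7 - 12x^6 + 55x^5 - 118x^4 + 114x^3 - 36x^2

Reading degrees in the order [0, 1, 2, 3, 4, 5, 6] gives [2, 2, 1, 2, 2, 2, 1]; set D = diag(2, 2, 1, 2, 2, 2, 1) and form L = D - A. L has integer entries, so p(x) = det(xI - L) has integer coefficients. Expanding the determinant yields x^7 - 12x^6 + 55x^5 - 118x^4 + 114x^3 - 36x^2. The coefficient of x^6 equals -trace(L) = -12, matching the sum of degrees. The eigenvalues sum to 12, which equals trace(L) = 2|E|. There are 2 zeros in the spectrum, matching the 2 components.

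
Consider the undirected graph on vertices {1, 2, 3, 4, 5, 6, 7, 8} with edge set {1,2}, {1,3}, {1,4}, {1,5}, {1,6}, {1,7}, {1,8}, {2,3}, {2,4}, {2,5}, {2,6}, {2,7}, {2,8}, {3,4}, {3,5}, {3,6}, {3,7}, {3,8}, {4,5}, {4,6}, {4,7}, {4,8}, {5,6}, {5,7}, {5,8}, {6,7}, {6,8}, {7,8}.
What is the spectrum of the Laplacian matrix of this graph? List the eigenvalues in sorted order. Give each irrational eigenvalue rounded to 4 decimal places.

With the vertex order [1, 2, 3, 4, 5, 6, 7, 8], the degrees are [7, 7, 7, 7, 7, 7, 7, 7], giving D = diag(7, 7, 7, 7, 7, 7, 7, 7) and L = D - A. L is symmetric positive semidefinite, so every eigenvalue is real and nonnegative.

[0, 8, 8, 8, 8, 8, 8, 8]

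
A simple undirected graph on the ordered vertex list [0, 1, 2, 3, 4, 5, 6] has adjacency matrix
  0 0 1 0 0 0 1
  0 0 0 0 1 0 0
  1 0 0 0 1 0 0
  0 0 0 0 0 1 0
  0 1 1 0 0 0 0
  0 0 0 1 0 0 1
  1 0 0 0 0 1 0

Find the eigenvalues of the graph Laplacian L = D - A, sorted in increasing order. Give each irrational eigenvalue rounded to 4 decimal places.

[0, 0.1981, 0.7530, 1.5550, 2.4450, 3.2470, 3.8019]

Reading degrees in the order [0, 1, 2, 3, 4, 5, 6] gives [2, 1, 2, 1, 2, 2, 2]; set D = diag(2, 1, 2, 1, 2, 2, 2) and form L = D - A. The multiplicity of 0 as a Laplacian eigenvalue equals the number of connected components.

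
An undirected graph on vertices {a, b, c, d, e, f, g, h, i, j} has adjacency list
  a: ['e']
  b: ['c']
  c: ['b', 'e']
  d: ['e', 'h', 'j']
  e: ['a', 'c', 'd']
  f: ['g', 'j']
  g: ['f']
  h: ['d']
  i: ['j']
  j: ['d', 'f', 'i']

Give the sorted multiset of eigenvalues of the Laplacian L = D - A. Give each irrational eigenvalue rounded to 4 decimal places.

[0, 0.1729, 0.4755, 0.6617, 0.7420, 2, 2.2091, 2.9065, 3.9563, 4.8760]

With the vertex order [a, b, c, d, e, f, g, h, i, j], the degrees are [1, 1, 2, 3, 3, 2, 1, 1, 1, 3], giving D = diag(1, 1, 2, 3, 3, 2, 1, 1, 1, 3) and L = D - A. Diagonalising L (or applying a numerical eigensolver to the 10x10 matrix) gives the spectrum above. The single zero eigenvalue shows the graph is connected.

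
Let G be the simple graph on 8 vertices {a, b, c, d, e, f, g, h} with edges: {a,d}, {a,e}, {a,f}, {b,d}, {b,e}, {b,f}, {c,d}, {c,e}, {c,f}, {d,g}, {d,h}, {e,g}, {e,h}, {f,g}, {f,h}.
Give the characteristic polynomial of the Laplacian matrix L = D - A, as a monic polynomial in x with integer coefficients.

x^8 - 30x^7 + 375x^6 - 2540x^5 + 10095x^4 - 23598x^3 + 30105x^2 - 16200x

Reading degrees in the order [a, b, c, d, e, f, g, h] gives [3, 3, 3, 5, 5, 5, 3, 3]; set D = diag(3, 3, 3, 5, 5, 5, 3, 3) and form L = D - A. Computing det(xI - L) by cofactor expansion (or equivalently via sum-over-permutations) gives x^8 - 30x^7 + 375x^6 - 2540x^5 + 10095x^4 - 23598x^3 + 30105x^2 - 16200x. Since p(0) = det(-L) = 0, x divides p(x). The eigenvalues sum to 30, which equals trace(L) = 2|E|.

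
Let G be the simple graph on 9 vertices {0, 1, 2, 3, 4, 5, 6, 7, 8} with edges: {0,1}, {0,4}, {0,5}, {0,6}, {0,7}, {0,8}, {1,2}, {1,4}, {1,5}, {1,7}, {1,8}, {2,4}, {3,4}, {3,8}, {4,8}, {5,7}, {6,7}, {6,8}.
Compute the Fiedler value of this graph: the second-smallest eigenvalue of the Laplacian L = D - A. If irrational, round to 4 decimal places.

1.4790

Reading degrees in the order [0, 1, 2, 3, 4, 5, 6, 7, 8] gives [6, 6, 2, 2, 5, 3, 3, 4, 5]; set D = diag(6, 6, 2, 2, 5, 3, 3, 4, 5) and form L = D - A. The sorted Laplacian eigenvalues are [0, 1.4790, 1.7513, 2.7883, 4.3570, 4.8815, 6.2158, 7.2159, 7.3112]; the algebraic connectivity is the second entry, 1.4790. There is one zero in the spectrum, matching the 1 component.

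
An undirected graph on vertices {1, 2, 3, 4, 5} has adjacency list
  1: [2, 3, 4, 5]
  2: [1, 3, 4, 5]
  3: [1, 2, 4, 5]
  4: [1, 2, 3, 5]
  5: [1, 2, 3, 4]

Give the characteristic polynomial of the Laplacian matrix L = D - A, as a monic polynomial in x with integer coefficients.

x^5 - 20x^4 + 150x^3 - 500x^2 + 625x

With the vertex order [1, 2, 3, 4, 5], the degrees are [4, 4, 4, 4, 4], giving D = diag(4, 4, 4, 4, 4) and L = D - A. L has integer entries, so p(x) = det(xI - L) has integer coefficients. Expanding the determinant yields x^5 - 20x^4 + 150x^3 - 500x^2 + 625x. The coefficient of x^4 equals -trace(L) = -20, matching the sum of degrees. By the matrix-tree theorem the graph has (1/5) * product of the nonzero eigenvalues = 125 spanning trees.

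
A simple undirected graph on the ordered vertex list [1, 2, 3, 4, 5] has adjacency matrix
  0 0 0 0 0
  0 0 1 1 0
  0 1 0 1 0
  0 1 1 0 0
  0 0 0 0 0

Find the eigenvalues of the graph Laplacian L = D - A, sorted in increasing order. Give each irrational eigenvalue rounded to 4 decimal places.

Reading degrees in the order [1, 2, 3, 4, 5] gives [0, 2, 2, 2, 0]; set D = diag(0, 2, 2, 2, 0) and form L = D - A. Since every row of L sums to 0, the all-ones vector is in the kernel and 0 is an eigenvalue. The 3 zero eigenvalues correspond to the 3 connected components. There are 3 zeros in the spectrum, matching the 3 components.

[0, 0, 0, 3, 3]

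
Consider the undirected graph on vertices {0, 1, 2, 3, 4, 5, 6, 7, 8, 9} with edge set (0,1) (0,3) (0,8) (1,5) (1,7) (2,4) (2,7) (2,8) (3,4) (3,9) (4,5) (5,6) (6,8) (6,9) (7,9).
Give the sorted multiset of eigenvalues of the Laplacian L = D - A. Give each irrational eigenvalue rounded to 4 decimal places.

With the vertex order [0, 1, 2, 3, 4, 5, 6, 7, 8, 9], the degrees are [3, 3, 3, 3, 3, 3, 3, 3, 3, 3], giving D = diag(3, 3, 3, 3, 3, 3, 3, 3, 3, 3) and L = D - A. L is symmetric positive semidefinite, so every eigenvalue is real and nonnegative. By the matrix-tree theorem the graph has (1/10) * product of the nonzero eigenvalues = 2000 spanning trees.

[0, 2, 2, 2, 2, 2, 5, 5, 5, 5]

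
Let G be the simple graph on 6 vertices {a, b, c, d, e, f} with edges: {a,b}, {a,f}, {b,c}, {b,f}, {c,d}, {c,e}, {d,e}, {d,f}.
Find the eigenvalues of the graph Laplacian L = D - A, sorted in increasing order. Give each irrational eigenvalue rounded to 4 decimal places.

[0, 1, 3, 3, 4, 5]

With the vertex order [a, b, c, d, e, f], the degrees are [2, 3, 3, 3, 2, 3], giving D = diag(2, 3, 3, 3, 2, 3) and L = D - A. L is symmetric positive semidefinite, so every eigenvalue is real and nonnegative. The single zero eigenvalue shows the graph is connected. By the matrix-tree theorem the graph has (1/6) * product of the nonzero eigenvalues = 30 spanning trees. There is one zero in the spectrum, matching the 1 component.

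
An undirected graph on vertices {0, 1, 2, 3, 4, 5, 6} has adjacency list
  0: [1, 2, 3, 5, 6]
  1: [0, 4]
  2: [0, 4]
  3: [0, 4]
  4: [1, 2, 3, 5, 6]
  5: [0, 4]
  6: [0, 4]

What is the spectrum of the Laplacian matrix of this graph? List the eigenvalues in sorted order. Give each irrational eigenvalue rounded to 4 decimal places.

Each diagonal entry of L is the vertex degree and each off-diagonal entry is -1 where an edge is present, 0 otherwise; in the order [0, 1, 2, 3, 4, 5, 6] the diagonal is [5, 2, 2, 2, 5, 2, 2]. Diagonalising L (or applying a numerical eigensolver to the 7x7 matrix) gives the spectrum above. The single zero eigenvalue shows the graph is connected. There is one zero in the spectrum, matching the 1 component.

[0, 2, 2, 2, 2, 5, 7]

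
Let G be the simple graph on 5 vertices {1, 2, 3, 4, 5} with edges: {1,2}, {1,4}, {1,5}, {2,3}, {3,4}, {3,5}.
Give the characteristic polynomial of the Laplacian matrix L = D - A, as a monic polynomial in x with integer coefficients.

x^5 - 12x^4 + 51x^3 - 92x^2 + 60x

Reading degrees in the order [1, 2, 3, 4, 5] gives [3, 2, 3, 2, 2]; set D = diag(3, 2, 3, 2, 2) and form L = D - A. The eigenvalues of L are [0, 2, 2, 3, 5]; the characteristic polynomial is the product of (x - lambda_i), which multiplies out to x^5 - 12x^4 + 51x^3 - 92x^2 + 60x. The coefficient of x^4 equals -trace(L) = -12, matching the sum of degrees. The largest eigenvalue, 5, is at most the vertex count 5.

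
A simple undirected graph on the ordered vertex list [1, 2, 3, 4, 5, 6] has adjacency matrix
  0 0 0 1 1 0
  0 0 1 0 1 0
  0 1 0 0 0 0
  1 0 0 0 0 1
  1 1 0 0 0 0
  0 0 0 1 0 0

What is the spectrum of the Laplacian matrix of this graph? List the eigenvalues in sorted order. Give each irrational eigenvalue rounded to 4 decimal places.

[0, 0.2679, 1, 2, 3, 3.7321]

Reading degrees in the order [1, 2, 3, 4, 5, 6] gives [2, 2, 1, 2, 2, 1]; set D = diag(2, 2, 1, 2, 2, 1) and form L = D - A. Since every row of L sums to 0, the all-ones vector is in the kernel and 0 is an eigenvalue. The single zero eigenvalue shows the graph is connected. The largest eigenvalue, 3.7321, is at most the vertex count 6.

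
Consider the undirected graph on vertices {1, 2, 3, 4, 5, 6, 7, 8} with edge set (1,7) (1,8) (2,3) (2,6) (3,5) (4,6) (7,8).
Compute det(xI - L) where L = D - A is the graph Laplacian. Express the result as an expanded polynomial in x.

Each diagonal entry of L is the vertex degree and each off-diagonal entry is -1 where an edge is present, 0 otherwise; in the order [1, 2, 3, 4, 5, 6, 7, 8] the diagonal is [2, 2, 2, 1, 1, 2, 2, 2]. Computing det(xI - L) by cofactor expansion (or equivalently via sum-over-permutations) gives x^8 - 14x^7 + 78x^6 - 218x^5 + 314x^4 - 210x^3 + 45x^2. Since p(0) = det(-L) = 0, x divides p(x). The largest eigenvalue, 3.6180, is at most the vertex count 8. There are 2 zeros in the spectrum, matching the 2 components.

x^8 - 14x^7 + 78x^6 - 218x^5 + 314x^4 - 210x^3 + 45x^2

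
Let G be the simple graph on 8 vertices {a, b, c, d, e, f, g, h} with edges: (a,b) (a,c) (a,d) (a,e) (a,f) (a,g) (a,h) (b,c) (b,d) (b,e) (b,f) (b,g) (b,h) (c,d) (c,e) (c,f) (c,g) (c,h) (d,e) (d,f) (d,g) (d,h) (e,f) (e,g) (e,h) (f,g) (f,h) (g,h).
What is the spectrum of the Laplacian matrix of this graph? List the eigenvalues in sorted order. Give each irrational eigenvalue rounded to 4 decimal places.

Each diagonal entry of L is the vertex degree and each off-diagonal entry is -1 where an edge is present, 0 otherwise; in the order [a, b, c, d, e, f, g, h] the diagonal is [7, 7, 7, 7, 7, 7, 7, 7]. L is symmetric positive semidefinite, so every eigenvalue is real and nonnegative.

[0, 8, 8, 8, 8, 8, 8, 8]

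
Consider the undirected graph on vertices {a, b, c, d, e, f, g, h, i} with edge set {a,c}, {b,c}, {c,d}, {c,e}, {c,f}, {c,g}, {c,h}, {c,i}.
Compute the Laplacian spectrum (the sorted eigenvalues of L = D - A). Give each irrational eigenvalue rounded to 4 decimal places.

[0, 1, 1, 1, 1, 1, 1, 1, 9]

Each diagonal entry of L is the vertex degree and each off-diagonal entry is -1 where an edge is present, 0 otherwise; in the order [a, b, c, d, e, f, g, h, i] the diagonal is [1, 1, 8, 1, 1, 1, 1, 1, 1]. The multiplicity of 0 as a Laplacian eigenvalue equals the number of connected components. The single zero eigenvalue shows the graph is connected. By the matrix-tree theorem the graph has (1/9) * product of the nonzero eigenvalues = 1 spanning tree.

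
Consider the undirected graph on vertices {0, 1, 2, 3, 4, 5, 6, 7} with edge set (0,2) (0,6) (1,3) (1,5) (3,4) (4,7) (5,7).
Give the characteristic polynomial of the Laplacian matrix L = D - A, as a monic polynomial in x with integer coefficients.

x^8 - 14x^7 + 78x^6 - 220x^5 + 330x^4 - 250x^3 + 75x^2

Each diagonal entry of L is the vertex degree and each off-diagonal entry is -1 where an edge is present, 0 otherwise; in the order [0, 1, 2, 3, 4, 5, 6, 7] the diagonal is [2, 2, 1, 2, 2, 2, 1, 2]. L has integer entries, so p(x) = det(xI - L) has integer coefficients. Expanding the determinant yields x^8 - 14x^7 + 78x^6 - 220x^5 + 330x^4 - 250x^3 + 75x^2. The constant term is 0 because L is singular (the all-ones vector lies in its kernel). The largest eigenvalue, 3.6180, is at most the vertex count 8. There are 2 zeros in the spectrum, matching the 2 components.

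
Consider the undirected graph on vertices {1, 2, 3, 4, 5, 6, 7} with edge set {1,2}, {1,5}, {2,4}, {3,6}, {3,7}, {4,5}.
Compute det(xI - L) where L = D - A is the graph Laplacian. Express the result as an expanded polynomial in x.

x^7 - 12x^6 + 55x^5 - 120x^4 + 124x^3 - 48x^2

With the vertex order [1, 2, 3, 4, 5, 6, 7], the degrees are [2, 2, 2, 2, 2, 1, 1], giving D = diag(2, 2, 2, 2, 2, 1, 1) and L = D - A. Computing det(xI - L) by cofactor expansion (or equivalently via sum-over-permutations) gives x^7 - 12x^6 + 55x^5 - 120x^4 + 124x^3 - 48x^2. The coefficient of x^6 equals -trace(L) = -12, matching the sum of degrees. There are 2 zeros in the spectrum, matching the 2 components.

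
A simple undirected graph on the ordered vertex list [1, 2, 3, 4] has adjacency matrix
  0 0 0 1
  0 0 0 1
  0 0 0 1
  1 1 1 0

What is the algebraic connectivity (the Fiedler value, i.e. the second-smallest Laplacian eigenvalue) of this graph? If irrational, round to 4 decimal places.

1

Reading degrees in the order [1, 2, 3, 4] gives [1, 1, 1, 3]; set D = diag(1, 1, 1, 3) and form L = D - A. The smallest Laplacian eigenvalue is always 0. The next one, lambda_2 = 1, measures how hard the graph is to disconnect: larger values mean better connectivity. There is one zero in the spectrum, matching the 1 component.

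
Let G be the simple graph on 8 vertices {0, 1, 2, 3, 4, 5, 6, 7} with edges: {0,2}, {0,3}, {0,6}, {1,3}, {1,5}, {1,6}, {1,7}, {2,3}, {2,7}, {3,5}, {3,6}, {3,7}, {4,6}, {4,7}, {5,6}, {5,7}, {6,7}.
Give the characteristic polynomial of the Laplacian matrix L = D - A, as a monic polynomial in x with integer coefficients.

x^8 - 34x^7 + 480x^6 - 3632x^5 + 15834x^4 - 39580x^3 + 52291x^2 - 28080x

Each diagonal entry of L is the vertex degree and each off-diagonal entry is -1 where an edge is present, 0 otherwise; in the order [0, 1, 2, 3, 4, 5, 6, 7] the diagonal is [3, 4, 3, 6, 2, 4, 6, 6]. Computing det(xI - L) by cofactor expansion (or equivalently via sum-over-permutations) gives x^8 - 34x^7 + 480x^6 - 3632x^5 + 15834x^4 - 39580x^3 + 52291x^2 - 28080x. The coefficient of x^7 equals -trace(L) = -34, matching the sum of degrees. The largest eigenvalue, 7.3028, is at most the vertex count 8.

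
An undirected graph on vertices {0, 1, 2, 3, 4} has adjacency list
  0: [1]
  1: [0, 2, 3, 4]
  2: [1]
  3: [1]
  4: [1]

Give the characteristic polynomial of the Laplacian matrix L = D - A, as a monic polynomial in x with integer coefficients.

x^5 - 8x^4 + 18x^3 - 16x^2 + 5x

Reading degrees in the order [0, 1, 2, 3, 4] gives [1, 4, 1, 1, 1]; set D = diag(1, 4, 1, 1, 1) and form L = D - A. L has integer entries, so p(x) = det(xI - L) has integer coefficients. Expanding the determinant yields x^5 - 8x^4 + 18x^3 - 16x^2 + 5x. Since p(0) = det(-L) = 0, x divides p(x).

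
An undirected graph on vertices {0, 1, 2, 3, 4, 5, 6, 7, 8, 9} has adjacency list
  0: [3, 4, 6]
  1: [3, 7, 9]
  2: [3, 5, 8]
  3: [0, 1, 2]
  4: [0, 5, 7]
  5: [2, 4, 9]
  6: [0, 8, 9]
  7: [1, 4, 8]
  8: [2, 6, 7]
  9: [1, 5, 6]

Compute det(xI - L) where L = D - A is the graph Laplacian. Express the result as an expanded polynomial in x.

Each diagonal entry of L is the vertex degree and each off-diagonal entry is -1 where an edge is present, 0 otherwise; in the order [0, 1, 2, 3, 4, 5, 6, 7, 8, 9] the diagonal is [3, 3, 3, 3, 3, 3, 3, 3, 3, 3]. Computing det(xI - L) by cofactor expansion (or equivalently via sum-over-permutations) gives x^10 - 30x^9 + 390x^8 - 2880x^7 + 13305x^6 - 39882x^5 + 77640x^4 - 94800x^3 + 66000x^2 - 20000x. The coefficient of x^9 equals -trace(L) = -30, matching the sum of degrees. The largest eigenvalue, 5, is at most the vertex count 10.

x^10 - 30x^9 + 390x^8 - 2880x^7 + 13305x^6 - 39882x^5 + 77640x^4 - 94800x^3 + 66000x^2 - 20000x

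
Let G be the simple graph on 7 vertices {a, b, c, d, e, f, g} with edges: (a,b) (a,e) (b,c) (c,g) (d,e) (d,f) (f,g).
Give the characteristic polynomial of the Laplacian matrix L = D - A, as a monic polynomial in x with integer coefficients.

x^7 - 14x^6 + 77x^5 - 210x^4 + 294x^3 - 196x^2 + 49x

Each diagonal entry of L is the vertex degree and each off-diagonal entry is -1 where an edge is present, 0 otherwise; in the order [a, b, c, d, e, f, g] the diagonal is [2, 2, 2, 2, 2, 2, 2]. L has integer entries, so p(x) = det(xI - L) has integer coefficients. Expanding the determinant yields x^7 - 14x^6 + 77x^5 - 210x^4 + 294x^3 - 196x^2 + 49x. The constant term is 0 because L is singular (the all-ones vector lies in its kernel). There is one zero in the spectrum, matching the 1 component.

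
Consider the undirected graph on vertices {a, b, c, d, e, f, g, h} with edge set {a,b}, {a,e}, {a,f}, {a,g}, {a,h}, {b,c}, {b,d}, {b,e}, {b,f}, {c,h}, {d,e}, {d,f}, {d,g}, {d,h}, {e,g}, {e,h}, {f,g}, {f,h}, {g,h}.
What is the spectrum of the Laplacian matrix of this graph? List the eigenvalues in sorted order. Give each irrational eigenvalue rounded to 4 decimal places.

[0, 1.9452, 4.8390, 5, 5, 6.4932, 7, 7.7226]

Reading degrees in the order [a, b, c, d, e, f, g, h] gives [5, 5, 2, 5, 5, 5, 5, 6]; set D = diag(5, 5, 2, 5, 5, 5, 5, 6) and form L = D - A. Diagonalising L (or applying a numerical eigensolver to the 8x8 matrix) gives the spectrum above. By the matrix-tree theorem the graph has (1/8) * product of the nonzero eigenvalues = 10325 spanning trees.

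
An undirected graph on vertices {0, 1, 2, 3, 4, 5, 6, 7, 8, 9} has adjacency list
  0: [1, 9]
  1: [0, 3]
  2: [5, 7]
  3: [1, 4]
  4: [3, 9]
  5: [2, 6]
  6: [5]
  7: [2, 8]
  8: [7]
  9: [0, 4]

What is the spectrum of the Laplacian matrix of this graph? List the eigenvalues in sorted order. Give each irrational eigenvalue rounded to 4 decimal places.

[0, 0, 0.3820, 1.3820, 1.3820, 1.3820, 2.6180, 3.6180, 3.6180, 3.6180]

Reading degrees in the order [0, 1, 2, 3, 4, 5, 6, 7, 8, 9] gives [2, 2, 2, 2, 2, 2, 1, 2, 1, 2]; set D = diag(2, 2, 2, 2, 2, 2, 1, 2, 1, 2) and form L = D - A. Diagonalising L (or applying a numerical eigensolver to the 10x10 matrix) gives the spectrum above. The 2 zero eigenvalues correspond to the 2 connected components.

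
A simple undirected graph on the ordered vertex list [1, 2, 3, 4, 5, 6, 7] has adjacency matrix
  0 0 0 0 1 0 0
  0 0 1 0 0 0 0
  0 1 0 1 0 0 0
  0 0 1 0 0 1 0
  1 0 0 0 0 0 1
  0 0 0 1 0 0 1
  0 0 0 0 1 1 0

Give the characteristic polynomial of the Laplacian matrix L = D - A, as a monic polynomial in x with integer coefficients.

x^7 - 12x^6 + 55x^5 - 120x^4 + 126x^3 - 56x^2 + 7x

Each diagonal entry of L is the vertex degree and each off-diagonal entry is -1 where an edge is present, 0 otherwise; in the order [1, 2, 3, 4, 5, 6, 7] the diagonal is [1, 1, 2, 2, 2, 2, 2]. Computing det(xI - L) by cofactor expansion (or equivalently via sum-over-permutations) gives x^7 - 12x^6 + 55x^5 - 120x^4 + 126x^3 - 56x^2 + 7x. The coefficient of x^6 equals -trace(L) = -12, matching the sum of degrees. There is one zero in the spectrum, matching the 1 component. The largest eigenvalue, 3.8019, is at most the vertex count 7.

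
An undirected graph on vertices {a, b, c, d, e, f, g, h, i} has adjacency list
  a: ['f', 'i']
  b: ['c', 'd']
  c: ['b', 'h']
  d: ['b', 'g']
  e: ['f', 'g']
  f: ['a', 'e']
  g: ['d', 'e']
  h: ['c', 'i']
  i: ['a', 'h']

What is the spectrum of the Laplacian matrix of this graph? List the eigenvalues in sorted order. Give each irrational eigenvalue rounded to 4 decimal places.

Each diagonal entry of L is the vertex degree and each off-diagonal entry is -1 where an edge is present, 0 otherwise; in the order [a, b, c, d, e, f, g, h, i] the diagonal is [2, 2, 2, 2, 2, 2, 2, 2, 2]. Since every row of L sums to 0, the all-ones vector is in the kernel and 0 is an eigenvalue.

[0, 0.4679, 0.4679, 1.6527, 1.6527, 3, 3, 3.8794, 3.8794]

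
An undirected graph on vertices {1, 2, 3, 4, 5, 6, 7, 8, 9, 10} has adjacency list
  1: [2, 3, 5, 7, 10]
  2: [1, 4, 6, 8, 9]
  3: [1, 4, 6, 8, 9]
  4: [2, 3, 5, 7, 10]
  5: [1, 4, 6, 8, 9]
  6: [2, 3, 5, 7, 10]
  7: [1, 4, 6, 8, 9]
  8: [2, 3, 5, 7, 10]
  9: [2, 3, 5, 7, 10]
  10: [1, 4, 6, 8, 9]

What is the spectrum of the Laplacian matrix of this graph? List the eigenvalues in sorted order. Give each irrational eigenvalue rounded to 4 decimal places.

Reading degrees in the order [1, 2, 3, 4, 5, 6, 7, 8, 9, 10] gives [5, 5, 5, 5, 5, 5, 5, 5, 5, 5]; set D = diag(5, 5, 5, 5, 5, 5, 5, 5, 5, 5) and form L = D - A. L is symmetric positive semidefinite, so every eigenvalue is real and nonnegative. The single zero eigenvalue shows the graph is connected. There is one zero in the spectrum, matching the 1 component.

[0, 5, 5, 5, 5, 5, 5, 5, 5, 10]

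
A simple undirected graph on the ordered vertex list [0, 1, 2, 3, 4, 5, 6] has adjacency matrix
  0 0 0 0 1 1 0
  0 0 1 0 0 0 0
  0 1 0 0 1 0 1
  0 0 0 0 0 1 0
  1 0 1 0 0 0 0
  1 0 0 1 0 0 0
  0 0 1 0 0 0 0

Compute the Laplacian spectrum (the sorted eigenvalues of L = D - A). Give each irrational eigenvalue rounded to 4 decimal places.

With the vertex order [0, 1, 2, 3, 4, 5, 6], the degrees are [2, 1, 3, 1, 2, 2, 1], giving D = diag(2, 1, 3, 1, 2, 2, 1) and L = D - A. L is symmetric positive semidefinite, so every eigenvalue is real and nonnegative.

[0, 0.2254, 1, 1, 2.1859, 3.3604, 4.2283]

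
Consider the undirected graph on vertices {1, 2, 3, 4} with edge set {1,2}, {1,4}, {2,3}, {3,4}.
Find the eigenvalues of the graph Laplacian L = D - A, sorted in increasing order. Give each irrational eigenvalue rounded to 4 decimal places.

[0, 2, 2, 4]

With the vertex order [1, 2, 3, 4], the degrees are [2, 2, 2, 2], giving D = diag(2, 2, 2, 2) and L = D - A. Since every row of L sums to 0, the all-ones vector is in the kernel and 0 is an eigenvalue. The single zero eigenvalue shows the graph is connected. By the matrix-tree theorem the graph has (1/4) * product of the nonzero eigenvalues = 4 spanning trees.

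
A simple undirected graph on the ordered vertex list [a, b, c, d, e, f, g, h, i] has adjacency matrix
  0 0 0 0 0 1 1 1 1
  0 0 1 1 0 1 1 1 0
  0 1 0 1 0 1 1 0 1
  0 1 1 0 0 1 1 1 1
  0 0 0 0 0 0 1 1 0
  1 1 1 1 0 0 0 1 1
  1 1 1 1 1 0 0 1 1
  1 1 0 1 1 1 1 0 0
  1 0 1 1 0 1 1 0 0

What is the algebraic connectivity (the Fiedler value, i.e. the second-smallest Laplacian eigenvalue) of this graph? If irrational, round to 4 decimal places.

1.8780

With the vertex order [a, b, c, d, e, f, g, h, i], the degrees are [4, 5, 5, 6, 2, 6, 7, 6, 5], giving D = diag(4, 5, 5, 6, 2, 6, 7, 6, 5) and L = D - A. The smallest Laplacian eigenvalue is always 0. The next one, lambda_2 = 1.8780, measures how hard the graph is to disconnect: larger values mean better connectivity. By the matrix-tree theorem the graph has (1/9) * product of the nonzero eigenvalues = 65469 spanning trees.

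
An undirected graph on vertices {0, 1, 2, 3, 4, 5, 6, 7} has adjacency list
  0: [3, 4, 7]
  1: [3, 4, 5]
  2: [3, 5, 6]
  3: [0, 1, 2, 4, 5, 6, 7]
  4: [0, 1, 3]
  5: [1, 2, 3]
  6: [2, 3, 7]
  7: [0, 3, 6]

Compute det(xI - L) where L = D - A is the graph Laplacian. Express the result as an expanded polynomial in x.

x^8 - 28x^7 + 322x^6 - 1974x^5 + 6965x^4 - 14126x^3 + 15225x^2 - 6728x

With the vertex order [0, 1, 2, 3, 4, 5, 6, 7], the degrees are [3, 3, 3, 7, 3, 3, 3, 3], giving D = diag(3, 3, 3, 7, 3, 3, 3, 3) and L = D - A. Computing det(xI - L) by cofactor expansion (or equivalently via sum-over-permutations) gives x^8 - 28x^7 + 322x^6 - 1974x^5 + 6965x^4 - 14126x^3 + 15225x^2 - 6728x. The constant term is 0 because L is singular (the all-ones vector lies in its kernel). The eigenvalues sum to 28, which equals trace(L) = 2|E|. The largest eigenvalue, 8, is at most the vertex count 8.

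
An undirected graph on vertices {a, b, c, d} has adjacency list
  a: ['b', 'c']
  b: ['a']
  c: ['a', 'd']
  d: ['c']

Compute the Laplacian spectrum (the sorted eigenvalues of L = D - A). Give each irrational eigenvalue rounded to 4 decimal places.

[0, 0.5858, 2, 3.4142]

Reading degrees in the order [a, b, c, d] gives [2, 1, 2, 1]; set D = diag(2, 1, 2, 1) and form L = D - A. Diagonalising L (or applying a numerical eigensolver to the 4x4 matrix) gives the spectrum above. The largest eigenvalue, 3.4142, is at most the vertex count 4.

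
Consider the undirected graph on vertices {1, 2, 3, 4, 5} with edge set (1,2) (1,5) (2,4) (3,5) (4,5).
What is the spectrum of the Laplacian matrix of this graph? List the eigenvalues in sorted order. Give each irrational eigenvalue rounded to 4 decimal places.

Each diagonal entry of L is the vertex degree and each off-diagonal entry is -1 where an edge is present, 0 otherwise; in the order [1, 2, 3, 4, 5] the diagonal is [2, 2, 1, 2, 3]. Since every row of L sums to 0, the all-ones vector is in the kernel and 0 is an eigenvalue. By the matrix-tree theorem the graph has (1/5) * product of the nonzero eigenvalues = 4 spanning trees.

[0, 0.8299, 2, 2.6889, 4.4812]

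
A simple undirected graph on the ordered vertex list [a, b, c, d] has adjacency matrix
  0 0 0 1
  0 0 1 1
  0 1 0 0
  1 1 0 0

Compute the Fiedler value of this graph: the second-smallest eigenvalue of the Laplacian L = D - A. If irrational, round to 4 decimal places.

Reading degrees in the order [a, b, c, d] gives [1, 2, 1, 2]; set D = diag(1, 2, 1, 2) and form L = D - A. The smallest Laplacian eigenvalue is always 0. The next one, lambda_2 = 0.5858, measures how hard the graph is to disconnect: larger values mean better connectivity.

0.5858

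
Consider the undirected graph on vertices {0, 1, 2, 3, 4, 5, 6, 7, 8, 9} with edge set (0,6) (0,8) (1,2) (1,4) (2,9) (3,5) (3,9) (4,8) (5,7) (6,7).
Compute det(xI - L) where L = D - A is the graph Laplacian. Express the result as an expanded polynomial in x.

With the vertex order [0, 1, 2, 3, 4, 5, 6, 7, 8, 9], the degrees are [2, 2, 2, 2, 2, 2, 2, 2, 2, 2], giving D = diag(2, 2, 2, 2, 2, 2, 2, 2, 2, 2) and L = D - A. L has integer entries, so p(x) = det(xI - L) has integer coefficients. Expanding the determinant yields x^10 - 20x^9 + 170x^8 - 800x^7 + 2275x^6 - 4004x^5 + 4290x^4 - 2640x^3 + 825x^2 - 100x. Since p(0) = det(-L) = 0, x divides p(x). The eigenvalues sum to 20, which equals trace(L) = 2|E|.

x^10 - 20x^9 + 170x^8 - 800x^7 + 2275x^6 - 4004x^5 + 4290x^4 - 2640x^3 + 825x^2 - 100x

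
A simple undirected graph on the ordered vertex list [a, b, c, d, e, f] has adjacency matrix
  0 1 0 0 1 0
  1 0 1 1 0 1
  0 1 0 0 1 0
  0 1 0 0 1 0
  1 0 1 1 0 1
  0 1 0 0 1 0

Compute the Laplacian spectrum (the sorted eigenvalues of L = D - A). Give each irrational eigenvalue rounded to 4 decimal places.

[0, 2, 2, 2, 4, 6]

Reading degrees in the order [a, b, c, d, e, f] gives [2, 4, 2, 2, 4, 2]; set D = diag(2, 4, 2, 2, 4, 2) and form L = D - A. The multiplicity of 0 as a Laplacian eigenvalue equals the number of connected components. The single zero eigenvalue shows the graph is connected. By the matrix-tree theorem the graph has (1/6) * product of the nonzero eigenvalues = 32 spanning trees. The largest eigenvalue, 6, is at most the vertex count 6.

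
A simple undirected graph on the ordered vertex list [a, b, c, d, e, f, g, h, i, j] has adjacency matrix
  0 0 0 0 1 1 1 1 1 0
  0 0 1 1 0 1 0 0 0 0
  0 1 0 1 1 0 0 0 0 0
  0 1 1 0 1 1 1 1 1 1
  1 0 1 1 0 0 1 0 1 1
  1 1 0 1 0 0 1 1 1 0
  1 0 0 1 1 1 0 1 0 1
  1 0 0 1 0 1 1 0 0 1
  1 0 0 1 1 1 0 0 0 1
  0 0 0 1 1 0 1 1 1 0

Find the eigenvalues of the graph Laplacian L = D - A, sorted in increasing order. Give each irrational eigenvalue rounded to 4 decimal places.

[0, 2.0418, 3.5029, 4.6385, 4.7165, 5.9316, 6.5725, 7.3836, 7.9879, 9.2246]

With the vertex order [a, b, c, d, e, f, g, h, i, j], the degrees are [5, 3, 3, 8, 6, 6, 6, 5, 5, 5], giving D = diag(5, 3, 3, 8, 6, 6, 6, 5, 5, 5) and L = D - A. The multiplicity of 0 as a Laplacian eigenvalue equals the number of connected components. There is one zero in the spectrum, matching the 1 component.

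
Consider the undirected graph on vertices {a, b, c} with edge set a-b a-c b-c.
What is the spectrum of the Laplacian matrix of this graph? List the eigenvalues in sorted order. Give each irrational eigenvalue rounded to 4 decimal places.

[0, 3, 3]

With the vertex order [a, b, c], the degrees are [2, 2, 2], giving D = diag(2, 2, 2) and L = D - A. The multiplicity of 0 as a Laplacian eigenvalue equals the number of connected components. By the matrix-tree theorem the graph has (1/3) * product of the nonzero eigenvalues = 3 spanning trees.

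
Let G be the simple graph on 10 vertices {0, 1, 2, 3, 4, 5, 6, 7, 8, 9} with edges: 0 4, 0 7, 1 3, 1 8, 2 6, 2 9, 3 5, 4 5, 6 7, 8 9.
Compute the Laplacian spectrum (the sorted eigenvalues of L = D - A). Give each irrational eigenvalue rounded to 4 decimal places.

Reading degrees in the order [0, 1, 2, 3, 4, 5, 6, 7, 8, 9] gives [2, 2, 2, 2, 2, 2, 2, 2, 2, 2]; set D = diag(2, 2, 2, 2, 2, 2, 2, 2, 2, 2) and form L = D - A. Diagonalising L (or applying a numerical eigensolver to the 10x10 matrix) gives the spectrum above. The single zero eigenvalue shows the graph is connected. The largest eigenvalue, 4, is at most the vertex count 10. By the matrix-tree theorem the graph has (1/10) * product of the nonzero eigenvalues = 10 spanning trees.

[0, 0.3820, 0.3820, 1.3820, 1.3820, 2.6180, 2.6180, 3.6180, 3.6180, 4]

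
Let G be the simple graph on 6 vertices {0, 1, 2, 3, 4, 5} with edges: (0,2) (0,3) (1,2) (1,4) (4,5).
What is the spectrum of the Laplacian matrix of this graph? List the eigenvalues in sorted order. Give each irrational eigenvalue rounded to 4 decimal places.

[0, 0.2679, 1, 2, 3, 3.7321]

Each diagonal entry of L is the vertex degree and each off-diagonal entry is -1 where an edge is present, 0 otherwise; in the order [0, 1, 2, 3, 4, 5] the diagonal is [2, 2, 2, 1, 2, 1]. Since every row of L sums to 0, the all-ones vector is in the kernel and 0 is an eigenvalue. There is one zero in the spectrum, matching the 1 component. The eigenvalues sum to 10, which equals trace(L) = 2|E|.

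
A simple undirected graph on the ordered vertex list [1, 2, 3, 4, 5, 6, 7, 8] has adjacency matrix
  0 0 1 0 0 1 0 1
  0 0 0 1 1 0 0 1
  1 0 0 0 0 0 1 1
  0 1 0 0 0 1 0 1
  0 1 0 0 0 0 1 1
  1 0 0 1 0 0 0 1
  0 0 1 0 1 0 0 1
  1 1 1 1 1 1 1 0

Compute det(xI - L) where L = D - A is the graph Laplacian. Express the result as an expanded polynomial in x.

x^8 - 28x^7 + 322x^6 - 1974x^5 + 6965x^4 - 14126x^3 + 15225x^2 - 6728x

Reading degrees in the order [1, 2, 3, 4, 5, 6, 7, 8] gives [3, 3, 3, 3, 3, 3, 3, 7]; set D = diag(3, 3, 3, 3, 3, 3, 3, 7) and form L = D - A. Computing det(xI - L) by cofactor expansion (or equivalently via sum-over-permutations) gives x^8 - 28x^7 + 322x^6 - 1974x^5 + 6965x^4 - 14126x^3 + 15225x^2 - 6728x. Since p(0) = det(-L) = 0, x divides p(x). The largest eigenvalue, 8, is at most the vertex count 8.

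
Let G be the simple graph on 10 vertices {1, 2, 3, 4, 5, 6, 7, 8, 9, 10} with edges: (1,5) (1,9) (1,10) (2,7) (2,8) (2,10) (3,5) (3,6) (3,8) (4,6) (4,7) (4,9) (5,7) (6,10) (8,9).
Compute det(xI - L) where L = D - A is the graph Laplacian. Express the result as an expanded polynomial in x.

x^10 - 30x^9 + 390x^8 - 2880x^7 + 13305x^6 - 39882x^5 + 77640x^4 - 94800x^3 + 66000x^2 - 20000x

Each diagonal entry of L is the vertex degree and each off-diagonal entry is -1 where an edge is present, 0 otherwise; in the order [1, 2, 3, 4, 5, 6, 7, 8, 9, 10] the diagonal is [3, 3, 3, 3, 3, 3, 3, 3, 3, 3]. Computing det(xI - L) by cofactor expansion (or equivalently via sum-over-permutations) gives x^10 - 30x^9 + 390x^8 - 2880x^7 + 13305x^6 - 39882x^5 + 77640x^4 - 94800x^3 + 66000x^2 - 20000x. The constant term is 0 because L is singular (the all-ones vector lies in its kernel).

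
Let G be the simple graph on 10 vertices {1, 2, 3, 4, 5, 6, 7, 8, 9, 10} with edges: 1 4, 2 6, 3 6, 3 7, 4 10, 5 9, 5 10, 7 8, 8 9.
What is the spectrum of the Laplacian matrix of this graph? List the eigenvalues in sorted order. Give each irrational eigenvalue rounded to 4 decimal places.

[0, 0.0979, 0.3820, 0.8244, 1.3820, 2, 2.6180, 3.1756, 3.6180, 3.9021]

Each diagonal entry of L is the vertex degree and each off-diagonal entry is -1 where an edge is present, 0 otherwise; in the order [1, 2, 3, 4, 5, 6, 7, 8, 9, 10] the diagonal is [1, 1, 2, 2, 2, 2, 2, 2, 2, 2]. The multiplicity of 0 as a Laplacian eigenvalue equals the number of connected components. The single zero eigenvalue shows the graph is connected. By the matrix-tree theorem the graph has (1/10) * product of the nonzero eigenvalues = 1 spanning tree.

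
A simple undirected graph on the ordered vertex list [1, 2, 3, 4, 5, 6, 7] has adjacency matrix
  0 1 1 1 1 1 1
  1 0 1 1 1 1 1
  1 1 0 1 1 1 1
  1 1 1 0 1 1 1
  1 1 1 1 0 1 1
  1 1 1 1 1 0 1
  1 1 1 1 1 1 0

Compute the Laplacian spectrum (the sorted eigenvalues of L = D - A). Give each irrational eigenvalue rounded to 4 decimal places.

Reading degrees in the order [1, 2, 3, 4, 5, 6, 7] gives [6, 6, 6, 6, 6, 6, 6]; set D = diag(6, 6, 6, 6, 6, 6, 6) and form L = D - A. The multiplicity of 0 as a Laplacian eigenvalue equals the number of connected components. The largest eigenvalue, 7, is at most the vertex count 7. The eigenvalues sum to 42, which equals trace(L) = 2|E|.

[0, 7, 7, 7, 7, 7, 7]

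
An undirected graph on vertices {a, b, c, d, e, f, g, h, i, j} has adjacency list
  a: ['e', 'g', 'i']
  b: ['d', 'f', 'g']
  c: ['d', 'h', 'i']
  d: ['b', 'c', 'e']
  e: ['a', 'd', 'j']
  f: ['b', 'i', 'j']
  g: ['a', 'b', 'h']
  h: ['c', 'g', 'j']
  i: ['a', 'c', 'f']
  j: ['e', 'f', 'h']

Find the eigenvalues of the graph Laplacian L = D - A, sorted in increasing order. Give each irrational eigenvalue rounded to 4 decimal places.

Reading degrees in the order [a, b, c, d, e, f, g, h, i, j] gives [3, 3, 3, 3, 3, 3, 3, 3, 3, 3]; set D = diag(3, 3, 3, 3, 3, 3, 3, 3, 3, 3) and form L = D - A. Diagonalising L (or applying a numerical eigensolver to the 10x10 matrix) gives the spectrum above. There is one zero in the spectrum, matching the 1 component.

[0, 2, 2, 2, 2, 2, 5, 5, 5, 5]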